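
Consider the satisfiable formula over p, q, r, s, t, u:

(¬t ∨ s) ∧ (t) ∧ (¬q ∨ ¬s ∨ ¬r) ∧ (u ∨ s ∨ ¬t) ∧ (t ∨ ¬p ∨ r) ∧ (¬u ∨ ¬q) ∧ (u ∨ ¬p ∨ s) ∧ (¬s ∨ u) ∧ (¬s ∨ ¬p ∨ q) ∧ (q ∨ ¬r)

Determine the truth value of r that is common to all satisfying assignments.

Suppose r = True.
The clause (t) is unit, so t = True.
The clause (s) is unit, so s = True.
The clause (¬q) is unit, so q = False.
That conflicts with the unit clause (q).
So every satisfying assignment has r = False.

False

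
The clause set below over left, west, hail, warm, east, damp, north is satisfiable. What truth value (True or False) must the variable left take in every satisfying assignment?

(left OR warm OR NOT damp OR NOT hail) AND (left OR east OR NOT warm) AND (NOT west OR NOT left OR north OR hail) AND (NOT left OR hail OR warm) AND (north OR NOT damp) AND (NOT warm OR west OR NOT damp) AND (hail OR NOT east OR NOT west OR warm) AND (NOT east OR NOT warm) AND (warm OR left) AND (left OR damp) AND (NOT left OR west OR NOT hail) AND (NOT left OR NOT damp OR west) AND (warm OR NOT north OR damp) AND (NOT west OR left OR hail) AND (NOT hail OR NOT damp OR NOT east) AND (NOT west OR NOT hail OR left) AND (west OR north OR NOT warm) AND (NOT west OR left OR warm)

Suppose left = false.
From the singleton clause (warm), warm = true.
From the singleton clause (east), east = true.
Now (NOT east) is unsatisfied and unit — conflict.
So every satisfying assignment has left = True.

True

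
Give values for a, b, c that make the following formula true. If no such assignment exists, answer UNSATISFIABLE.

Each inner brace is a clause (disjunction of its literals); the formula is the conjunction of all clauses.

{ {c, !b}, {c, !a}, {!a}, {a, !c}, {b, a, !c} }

a: false,  b: false,  c: false

Unit clause (!a) forces a = false.
Unit clause (!c) forces c = false.
Unit clause (!b) forces b = false.
This assignment satisfies each clause.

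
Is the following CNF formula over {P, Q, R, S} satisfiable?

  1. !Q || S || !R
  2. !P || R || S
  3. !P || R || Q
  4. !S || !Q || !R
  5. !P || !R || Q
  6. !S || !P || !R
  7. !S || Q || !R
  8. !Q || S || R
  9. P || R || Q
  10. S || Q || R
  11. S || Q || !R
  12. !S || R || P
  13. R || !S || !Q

Branch on Q: set Q = false.
Branch on P: set P = false.
The clause (R) is unit, so R = true.
The clause (!S) is unit, so S = false.
That conflicts with the unit clause (S).
That branch fails; take P = true instead.
The clause (R) is unit, so R = true.
That conflicts with the unit clause (!R).
Either choice for P ends in contradiction.
That branch fails; take Q = true instead.
Branch on S: set S = true.
The clause (!R) is unit, so R = false.
That conflicts with the unit clause (R).
That branch fails; take S = false instead.
The clause (!R) is unit, so R = false.
That conflicts with the unit clause (R).
Either choice for S ends in contradiction.
Either choice for Q ends in contradiction.
No assignment satisfies every clause.

No, unsatisfiable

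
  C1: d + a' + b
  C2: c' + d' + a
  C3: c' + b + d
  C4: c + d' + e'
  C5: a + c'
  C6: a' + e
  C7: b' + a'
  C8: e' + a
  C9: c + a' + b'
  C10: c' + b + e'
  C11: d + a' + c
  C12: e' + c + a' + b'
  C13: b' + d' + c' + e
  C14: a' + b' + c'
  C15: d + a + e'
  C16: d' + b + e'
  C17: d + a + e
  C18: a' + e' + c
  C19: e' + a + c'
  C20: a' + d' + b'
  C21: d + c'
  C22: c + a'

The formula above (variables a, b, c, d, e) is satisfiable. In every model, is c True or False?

False

Suppose c = 1.
From the singleton clause (a), a = 1.
From the singleton clause (e), e = 1.
From the singleton clause (b'), b = 0.
That conflicts with the unit clause (b).
So every satisfying assignment has c = False.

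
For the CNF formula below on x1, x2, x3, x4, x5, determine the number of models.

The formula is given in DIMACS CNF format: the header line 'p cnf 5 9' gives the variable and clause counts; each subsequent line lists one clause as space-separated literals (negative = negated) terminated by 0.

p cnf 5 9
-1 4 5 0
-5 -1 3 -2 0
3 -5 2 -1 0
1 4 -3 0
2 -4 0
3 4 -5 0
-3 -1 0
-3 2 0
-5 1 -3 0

There are 2^5 = 32 truth assignments over (x1, x2, x3, x4, x5).
Split on x5. With x5 = True, the clauses containing x5 are satisfied and ¬x5 drops from the rest; 1 of the 2^4 = 16 assignments to the other variables satisfy what remains.
With x5 = False, by the same count on the reduced clause set, 5 assignments work.
Total: 1 + 5 = 6.

6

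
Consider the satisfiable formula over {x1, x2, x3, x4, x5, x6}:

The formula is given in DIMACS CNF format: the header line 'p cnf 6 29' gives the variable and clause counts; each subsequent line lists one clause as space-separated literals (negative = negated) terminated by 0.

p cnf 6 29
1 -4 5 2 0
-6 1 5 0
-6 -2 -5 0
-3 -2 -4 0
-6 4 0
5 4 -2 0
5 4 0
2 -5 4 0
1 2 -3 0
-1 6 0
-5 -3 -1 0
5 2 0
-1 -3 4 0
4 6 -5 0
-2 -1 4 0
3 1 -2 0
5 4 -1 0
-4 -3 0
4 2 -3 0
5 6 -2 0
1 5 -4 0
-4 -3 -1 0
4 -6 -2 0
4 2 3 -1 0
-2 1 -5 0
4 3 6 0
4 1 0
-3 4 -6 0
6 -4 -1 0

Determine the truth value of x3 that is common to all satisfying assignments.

Suppose x3 = True.
From the singleton clause (¬x4), x4 = False.
From the singleton clause (¬x6), x6 = False.
From the singleton clause (x5), x5 = True.
But (¬x5) is also a unit clause — contradiction.
So every satisfying assignment has x3 = False.

False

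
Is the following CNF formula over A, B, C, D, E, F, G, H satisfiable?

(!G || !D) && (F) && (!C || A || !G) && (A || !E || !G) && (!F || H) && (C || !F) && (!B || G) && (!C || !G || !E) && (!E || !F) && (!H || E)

Unsatisfiable

From the singleton clause (F), F = true.
From the singleton clause (H), H = true.
From the singleton clause (C), C = true.
From the singleton clause (!E), E = false.
Now (E) is unsatisfied and unit — conflict.
No assignment satisfies every clause.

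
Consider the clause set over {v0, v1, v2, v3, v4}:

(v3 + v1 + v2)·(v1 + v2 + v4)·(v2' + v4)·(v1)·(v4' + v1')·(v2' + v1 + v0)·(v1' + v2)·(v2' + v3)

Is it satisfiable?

The clause (v1) is unit, so v1 = 1.
The clause (v4') is unit, so v4 = 0.
The clause (v2') is unit, so v2 = 0.
That conflicts with the unit clause (v2).
No assignment satisfies every clause.

No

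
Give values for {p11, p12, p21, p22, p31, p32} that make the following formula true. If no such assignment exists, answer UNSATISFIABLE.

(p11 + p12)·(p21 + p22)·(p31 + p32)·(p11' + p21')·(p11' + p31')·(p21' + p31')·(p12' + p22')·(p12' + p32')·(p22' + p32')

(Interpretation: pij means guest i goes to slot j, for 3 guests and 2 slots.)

Case p11 = 1:
From the singleton clause (p21'), p21 = 0.
From the singleton clause (p22), p22 = 1.
From the singleton clause (p31'), p31 = 0.
From the singleton clause (p32), p32 = 1.
But (p32') is also a unit clause — contradiction.
So p11 must be the other value — set p11 = 0.
From the singleton clause (p12), p12 = 1.
From the singleton clause (p22'), p22 = 0.
From the singleton clause (p21), p21 = 1.
From the singleton clause (p31'), p31 = 0.
From the singleton clause (p32), p32 = 1.
But (p32') is also a unit clause — contradiction.
Both values of p11 lead to a conflict.

UNSATISFIABLE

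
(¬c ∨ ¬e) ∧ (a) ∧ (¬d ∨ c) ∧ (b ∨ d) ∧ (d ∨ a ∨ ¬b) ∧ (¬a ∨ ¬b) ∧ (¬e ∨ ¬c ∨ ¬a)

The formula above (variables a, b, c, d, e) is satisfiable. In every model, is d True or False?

Suppose d = False.
Unit clause (a) forces a = True.
Unit clause (b) forces b = True.
That conflicts with the unit clause (¬b).
So every satisfying assignment has d = True.

True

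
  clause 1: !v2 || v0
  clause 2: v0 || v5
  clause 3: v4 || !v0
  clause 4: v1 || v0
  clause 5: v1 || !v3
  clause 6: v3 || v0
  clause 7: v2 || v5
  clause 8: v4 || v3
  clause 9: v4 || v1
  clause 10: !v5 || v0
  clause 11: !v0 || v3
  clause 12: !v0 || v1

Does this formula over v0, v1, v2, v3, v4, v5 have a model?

Yes

Suppose v2 = false.
Unit clause (v5) forces v5 = true.
Unit clause (v0) forces v0 = true.
Unit clause (v4) forces v4 = true.
Unit clause (v3) forces v3 = true.
Unit clause (v1) forces v1 = true.
All clauses are satisfied.
A satisfying assignment: v0=true, v1=true, v2=false, v3=true, v4=true, v5=true.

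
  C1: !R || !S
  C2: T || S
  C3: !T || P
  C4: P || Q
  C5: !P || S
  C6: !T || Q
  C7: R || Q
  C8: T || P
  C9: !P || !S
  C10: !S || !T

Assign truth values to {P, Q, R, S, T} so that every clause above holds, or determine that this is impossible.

UNSATISFIABLE

Branch on R: set R = false.
From the singleton clause (Q), Q = true.
Branch on T: set T = true.
From the singleton clause (P), P = true.
From the singleton clause (S), S = true.
But (!S) is also a unit clause — contradiction.
That branch fails; take T = false instead.
From the singleton clause (S), S = true.
From the singleton clause (P), P = true.
But (!P) is also a unit clause — contradiction.
Neither T = true nor T = false works.
That branch fails; take R = true instead.
From the singleton clause (!S), S = false.
From the singleton clause (T), T = true.
From the singleton clause (P), P = true.
But (!P) is also a unit clause — contradiction.
Neither R = true nor R = false works.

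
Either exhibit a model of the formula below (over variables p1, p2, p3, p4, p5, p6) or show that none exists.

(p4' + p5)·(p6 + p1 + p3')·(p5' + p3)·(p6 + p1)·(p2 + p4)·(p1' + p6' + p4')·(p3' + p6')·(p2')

The clause (p2') is unit, so p2 = 0.
The clause (p4) is unit, so p4 = 1.
The clause (p5) is unit, so p5 = 1.
The clause (p3) is unit, so p3 = 1.
The clause (p6') is unit, so p6 = 0.
The clause (p1) is unit, so p1 = 1.
This assignment satisfies each clause.

p1=1; p2=0; p3=1; p4=1; p5=1; p6=0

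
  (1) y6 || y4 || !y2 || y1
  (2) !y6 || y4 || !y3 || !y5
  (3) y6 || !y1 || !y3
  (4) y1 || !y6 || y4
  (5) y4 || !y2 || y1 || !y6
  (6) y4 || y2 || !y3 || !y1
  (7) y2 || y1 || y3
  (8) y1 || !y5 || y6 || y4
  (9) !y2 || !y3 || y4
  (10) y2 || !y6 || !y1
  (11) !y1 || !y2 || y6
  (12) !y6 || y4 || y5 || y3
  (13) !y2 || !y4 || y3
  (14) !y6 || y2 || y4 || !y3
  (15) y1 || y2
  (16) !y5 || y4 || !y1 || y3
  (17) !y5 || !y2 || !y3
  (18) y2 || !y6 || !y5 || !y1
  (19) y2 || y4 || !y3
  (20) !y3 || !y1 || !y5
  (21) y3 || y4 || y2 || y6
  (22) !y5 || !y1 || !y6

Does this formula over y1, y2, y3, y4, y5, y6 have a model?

Yes

Case y1 = false:
Unit clause (y2) forces y2 = true.
Case y6 = true:
Unit clause (y4) forces y4 = true.
Unit clause (y3) forces y3 = true.
Unit clause (!y5) forces y5 = false.
All clauses are satisfied.
A satisfying assignment: y1 ↦ false; y2 ↦ true; y3 ↦ true; y4 ↦ true; y5 ↦ false; y6 ↦ true.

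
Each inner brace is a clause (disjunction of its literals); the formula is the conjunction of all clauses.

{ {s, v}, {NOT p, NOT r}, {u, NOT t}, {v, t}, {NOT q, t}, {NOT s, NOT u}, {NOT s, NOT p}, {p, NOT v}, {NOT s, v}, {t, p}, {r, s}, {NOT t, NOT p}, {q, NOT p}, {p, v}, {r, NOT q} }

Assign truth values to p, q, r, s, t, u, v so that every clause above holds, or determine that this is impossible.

UNSATISFIABLE

Suppose s = true.
From the singleton clause (NOT u), u = false.
From the singleton clause (NOT t), t = false.
From the singleton clause (v), v = true.
From the singleton clause (NOT q), q = false.
From the singleton clause (NOT p), p = false.
Now (p) is unsatisfied and unit — conflict.
That branch fails; take s = false instead.
From the singleton clause (v), v = true.
From the singleton clause (p), p = true.
From the singleton clause (NOT r), r = false.
Now (r) is unsatisfied and unit — conflict.
Either choice for s ends in contradiction.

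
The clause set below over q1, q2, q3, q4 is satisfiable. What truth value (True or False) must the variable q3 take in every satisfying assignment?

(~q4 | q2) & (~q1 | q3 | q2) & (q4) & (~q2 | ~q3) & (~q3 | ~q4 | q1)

False

Suppose q3 = 1.
The clause (q4) is unit, so q4 = 1.
The clause (q2) is unit, so q2 = 1.
But (~q2) is also a unit clause — contradiction.
So every satisfying assignment has q3 = False.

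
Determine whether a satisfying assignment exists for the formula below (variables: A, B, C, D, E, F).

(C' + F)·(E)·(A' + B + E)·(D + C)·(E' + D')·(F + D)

Satisfiable

(E) alone gives E = 1.
(D') alone gives D = 0.
(C) alone gives C = 1.
(F) alone gives F = 1.
No clause remains; A, B are free.
A satisfying assignment: A: 1; B: 0; C: 1; D: 0; E: 1; F: 1.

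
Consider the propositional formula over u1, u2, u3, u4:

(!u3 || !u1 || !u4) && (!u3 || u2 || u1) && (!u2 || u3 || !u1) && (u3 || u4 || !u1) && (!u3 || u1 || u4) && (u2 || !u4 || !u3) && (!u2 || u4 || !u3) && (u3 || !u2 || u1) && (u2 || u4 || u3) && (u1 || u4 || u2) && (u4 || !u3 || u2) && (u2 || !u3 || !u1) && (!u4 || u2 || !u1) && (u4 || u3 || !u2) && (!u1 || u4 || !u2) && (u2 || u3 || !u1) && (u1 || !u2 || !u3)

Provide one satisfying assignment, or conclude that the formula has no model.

u1=false,  u2=false,  u3=false,  u4=true

Branch on u3: set u3 = false.
Branch on u2: set u2 = false.
Unit clause (u4) forces u4 = true.
Unit clause (!u1) forces u1 = false.
All clauses are satisfied.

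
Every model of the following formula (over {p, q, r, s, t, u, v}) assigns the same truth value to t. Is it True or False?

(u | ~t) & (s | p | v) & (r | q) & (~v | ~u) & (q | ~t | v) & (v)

Suppose t = 1.
From the singleton clause (u), u = 1.
From the singleton clause (~v), v = 0.
But (v) is also a unit clause — contradiction.
So every satisfying assignment has t = False.

False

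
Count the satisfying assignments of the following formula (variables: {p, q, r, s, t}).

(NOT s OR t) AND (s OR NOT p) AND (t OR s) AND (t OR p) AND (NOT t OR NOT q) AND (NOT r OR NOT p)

5

There are 2^5 = 32 truth assignments over (p, q, r, s, t).
Split on r. With r = true, the clauses containing r are satisfied and NOT r drops from the rest; 2 of the 2^4 = 16 assignments to the other variables satisfy what remains.
With r = false, by the same count on the reduced clause set, 3 assignments work.
(One model: p=F, q=F, r=F, s=F, t=T.)
Total: 2 + 3 = 5.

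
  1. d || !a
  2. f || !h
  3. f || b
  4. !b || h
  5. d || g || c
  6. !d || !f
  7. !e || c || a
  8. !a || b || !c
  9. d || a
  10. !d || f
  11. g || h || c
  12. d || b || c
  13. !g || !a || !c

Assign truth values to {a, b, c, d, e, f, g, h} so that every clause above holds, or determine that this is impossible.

UNSATISFIABLE

Branch on d: set d = true.
From the singleton clause (!f), f = false.
Now (f) is unsatisfied and unit — conflict.
So d must be the other value — set d = false.
From the singleton clause (!a), a = false.
Now (a) is unsatisfied and unit — conflict.
Either choice for d ends in contradiction.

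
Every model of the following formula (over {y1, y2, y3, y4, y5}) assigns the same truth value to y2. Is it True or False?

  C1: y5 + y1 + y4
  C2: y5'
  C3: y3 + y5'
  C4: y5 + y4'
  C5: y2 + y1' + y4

Suppose y2 = 0.
The clause (y5') is unit, so y5 = 0.
The clause (y4') is unit, so y4 = 0.
The clause (y1) is unit, so y1 = 1.
That conflicts with the unit clause (y1').
So every satisfying assignment has y2 = True.

True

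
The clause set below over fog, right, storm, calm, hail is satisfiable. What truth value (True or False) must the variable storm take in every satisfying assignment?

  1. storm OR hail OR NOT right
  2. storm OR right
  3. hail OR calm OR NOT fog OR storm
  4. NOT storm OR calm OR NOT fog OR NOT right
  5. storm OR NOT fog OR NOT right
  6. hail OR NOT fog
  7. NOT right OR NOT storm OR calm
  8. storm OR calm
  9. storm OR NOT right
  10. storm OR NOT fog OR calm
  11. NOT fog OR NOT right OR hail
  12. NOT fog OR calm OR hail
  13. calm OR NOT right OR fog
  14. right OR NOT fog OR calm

True

Suppose storm = false.
(right) alone gives right = true.
That conflicts with the unit clause (NOT right).
So every satisfying assignment has storm = True.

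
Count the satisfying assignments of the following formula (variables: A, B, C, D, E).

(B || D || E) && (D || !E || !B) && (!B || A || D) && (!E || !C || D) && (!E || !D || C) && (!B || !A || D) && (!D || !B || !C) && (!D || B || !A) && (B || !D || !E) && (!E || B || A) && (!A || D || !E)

There are 2^5 = 32 truth assignments over (A, B, C, D, E).
Split on E. With E = true, the clauses containing E are satisfied and !E drops from the rest; 0 of the 2^4 = 16 assignments to the other variables satisfy what remains.
With E = false, by the same count on the reduced clause set, 4 assignments work.
Total: 0 + 4 = 4.

4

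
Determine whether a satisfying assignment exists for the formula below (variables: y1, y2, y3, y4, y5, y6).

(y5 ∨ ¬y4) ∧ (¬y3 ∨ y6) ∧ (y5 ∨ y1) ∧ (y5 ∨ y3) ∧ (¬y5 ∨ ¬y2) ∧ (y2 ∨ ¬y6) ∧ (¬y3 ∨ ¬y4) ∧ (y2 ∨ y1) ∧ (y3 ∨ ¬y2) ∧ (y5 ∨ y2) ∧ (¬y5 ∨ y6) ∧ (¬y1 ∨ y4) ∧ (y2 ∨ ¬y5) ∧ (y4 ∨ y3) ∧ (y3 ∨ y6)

Try y5 = True.
From the singleton clause (¬y2), y2 = False.
Now (y2) is unsatisfied and unit — conflict.
That branch fails; take y5 = False instead.
From the singleton clause (¬y4), y4 = False.
From the singleton clause (y1), y1 = True.
Now (¬y1) is unsatisfied and unit — conflict.
Neither y5 = True nor y5 = False works.
No assignment satisfies every clause.

No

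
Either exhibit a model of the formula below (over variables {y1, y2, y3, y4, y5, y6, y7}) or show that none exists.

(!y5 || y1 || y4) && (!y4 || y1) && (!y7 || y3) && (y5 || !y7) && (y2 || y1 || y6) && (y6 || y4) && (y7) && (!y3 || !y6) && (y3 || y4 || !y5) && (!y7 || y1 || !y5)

y1 ↦ true; y2 ↦ false; y3 ↦ true; y4 ↦ true; y5 ↦ true; y6 ↦ false; y7 ↦ true

From the singleton clause (y7), y7 = true.
From the singleton clause (y3), y3 = true.
From the singleton clause (y5), y5 = true.
From the singleton clause (!y6), y6 = false.
From the singleton clause (y4), y4 = true.
From the singleton clause (y1), y1 = true.
No clause remains; y2 is free.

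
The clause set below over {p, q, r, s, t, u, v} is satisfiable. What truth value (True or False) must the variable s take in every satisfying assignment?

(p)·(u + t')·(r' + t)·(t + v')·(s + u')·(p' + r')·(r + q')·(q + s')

False

Suppose s = 1.
From the singleton clause (p), p = 1.
From the singleton clause (r'), r = 0.
From the singleton clause (q'), q = 0.
Now (q) is unsatisfied and unit — conflict.
So every satisfying assignment has s = False.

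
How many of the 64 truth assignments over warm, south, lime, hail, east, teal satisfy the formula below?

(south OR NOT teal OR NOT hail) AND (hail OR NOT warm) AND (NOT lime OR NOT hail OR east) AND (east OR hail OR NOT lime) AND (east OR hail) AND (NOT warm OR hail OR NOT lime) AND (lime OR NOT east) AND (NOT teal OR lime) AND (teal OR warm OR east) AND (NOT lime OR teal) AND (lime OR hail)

There are 2^6 = 64 truth assignments over (warm, south, lime, hail, east, teal).
Split on south. With south = true, the clauses containing south are satisfied and NOT south drops from the rest; 4 of the 2^5 = 32 assignments to the other variables satisfy what remains.
With south = false, by the same count on the reduced clause set, 2 assignments work.
(One model: warm=F, south=F, lime=T, hail=F, east=T, teal=T.)
Total: 4 + 2 = 6.

6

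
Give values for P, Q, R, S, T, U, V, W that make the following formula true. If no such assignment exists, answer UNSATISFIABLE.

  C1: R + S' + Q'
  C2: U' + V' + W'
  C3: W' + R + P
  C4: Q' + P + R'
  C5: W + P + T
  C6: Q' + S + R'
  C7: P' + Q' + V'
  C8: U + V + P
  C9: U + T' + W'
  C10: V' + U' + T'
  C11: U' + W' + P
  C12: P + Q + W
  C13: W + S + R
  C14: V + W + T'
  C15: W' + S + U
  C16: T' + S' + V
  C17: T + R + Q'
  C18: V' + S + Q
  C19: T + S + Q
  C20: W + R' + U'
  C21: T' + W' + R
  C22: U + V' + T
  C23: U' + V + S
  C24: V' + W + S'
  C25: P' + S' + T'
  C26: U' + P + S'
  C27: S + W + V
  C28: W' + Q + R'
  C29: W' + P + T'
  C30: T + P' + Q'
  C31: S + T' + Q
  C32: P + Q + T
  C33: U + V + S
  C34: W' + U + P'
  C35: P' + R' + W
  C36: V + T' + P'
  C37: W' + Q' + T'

P ↦ 1,  Q ↦ 0,  R ↦ 0,  S ↦ 1,  T ↦ 0,  U ↦ 1,  V ↦ 0,  W ↦ 1

Try R = 0.
Try S = 1.
The clause (Q') is unit, so Q = 0.
Try W = 1.
The clause (P) is unit, so P = 1.
The clause (T') is unit, so T = 0.
The clause (U) is unit, so U = 1.
The clause (V') is unit, so V = 0.
Every clause now holds.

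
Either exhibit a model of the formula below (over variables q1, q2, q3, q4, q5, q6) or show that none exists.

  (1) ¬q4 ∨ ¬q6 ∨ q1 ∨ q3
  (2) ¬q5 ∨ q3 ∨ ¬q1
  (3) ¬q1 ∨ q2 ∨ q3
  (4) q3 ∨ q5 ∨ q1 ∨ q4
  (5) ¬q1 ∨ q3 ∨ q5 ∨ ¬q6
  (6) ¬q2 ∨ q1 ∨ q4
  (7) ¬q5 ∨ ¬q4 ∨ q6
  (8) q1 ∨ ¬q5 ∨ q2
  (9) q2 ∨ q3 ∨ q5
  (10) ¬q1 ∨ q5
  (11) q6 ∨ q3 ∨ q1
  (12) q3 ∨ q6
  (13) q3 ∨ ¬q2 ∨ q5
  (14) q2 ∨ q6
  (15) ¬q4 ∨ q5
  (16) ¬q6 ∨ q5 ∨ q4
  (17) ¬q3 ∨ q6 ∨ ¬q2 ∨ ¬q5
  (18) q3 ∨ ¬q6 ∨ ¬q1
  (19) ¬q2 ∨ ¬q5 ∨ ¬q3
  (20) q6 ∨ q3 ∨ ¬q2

q1=True,  q2=False,  q3=True,  q4=False,  q5=True,  q6=True

Suppose q1 = True.
From the singleton clause (q5), q5 = True.
From the singleton clause (q3), q3 = True.
From the singleton clause (¬q2), q2 = False.
From the singleton clause (q6), q6 = True.
All clauses hold; q4 can take either value.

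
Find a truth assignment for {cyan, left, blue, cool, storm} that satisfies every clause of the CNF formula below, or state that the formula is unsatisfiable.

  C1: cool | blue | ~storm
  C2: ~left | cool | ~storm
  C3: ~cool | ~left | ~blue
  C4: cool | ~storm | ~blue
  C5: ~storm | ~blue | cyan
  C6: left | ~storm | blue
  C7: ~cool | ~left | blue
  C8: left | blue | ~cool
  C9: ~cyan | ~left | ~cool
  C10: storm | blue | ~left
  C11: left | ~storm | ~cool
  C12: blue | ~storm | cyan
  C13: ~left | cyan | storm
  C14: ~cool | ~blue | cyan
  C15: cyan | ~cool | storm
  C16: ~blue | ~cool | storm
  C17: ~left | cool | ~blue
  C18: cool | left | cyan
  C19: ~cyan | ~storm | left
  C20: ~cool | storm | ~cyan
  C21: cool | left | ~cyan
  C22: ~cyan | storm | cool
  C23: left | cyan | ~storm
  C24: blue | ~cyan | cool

UNSATISFIABLE

Try cool = 1.
Try left = 0.
The clause (blue) is unit, so blue = 1.
The clause (~storm) is unit, so storm = 0.
But (storm) is also a unit clause — contradiction.
That branch fails; take left = 1 instead.
The clause (~blue) is unit, so blue = 0.
But (blue) is also a unit clause — contradiction.
Neither left = 1 nor left = 0 works.
That branch fails; take cool = 0 instead.
Try blue = 1.
The clause (~storm) is unit, so storm = 0.
The clause (~left) is unit, so left = 0.
The clause (cyan) is unit, so cyan = 1.
But (~cyan) is also a unit clause — contradiction.
That branch fails; take blue = 0 instead.
The clause (~storm) is unit, so storm = 0.
The clause (~left) is unit, so left = 0.
The clause (cyan) is unit, so cyan = 1.
But (~cyan) is also a unit clause — contradiction.
Neither blue = 1 nor blue = 0 works.
Neither cool = 1 nor cool = 0 works.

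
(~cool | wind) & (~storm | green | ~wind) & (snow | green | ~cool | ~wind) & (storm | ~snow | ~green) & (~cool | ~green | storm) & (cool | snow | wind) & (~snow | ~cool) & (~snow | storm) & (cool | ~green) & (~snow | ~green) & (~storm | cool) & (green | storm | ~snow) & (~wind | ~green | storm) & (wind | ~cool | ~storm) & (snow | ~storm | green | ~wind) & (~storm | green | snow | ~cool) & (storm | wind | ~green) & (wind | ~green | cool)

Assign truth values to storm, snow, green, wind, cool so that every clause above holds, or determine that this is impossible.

storm ↦ 1,  snow ↦ 0,  green ↦ 1,  wind ↦ 1,  cool ↦ 1

Try cool = 1.
(wind) alone gives wind = 1.
(~snow) alone gives snow = 0.
(green) alone gives green = 1.
(storm) alone gives storm = 1.
All clauses are satisfied.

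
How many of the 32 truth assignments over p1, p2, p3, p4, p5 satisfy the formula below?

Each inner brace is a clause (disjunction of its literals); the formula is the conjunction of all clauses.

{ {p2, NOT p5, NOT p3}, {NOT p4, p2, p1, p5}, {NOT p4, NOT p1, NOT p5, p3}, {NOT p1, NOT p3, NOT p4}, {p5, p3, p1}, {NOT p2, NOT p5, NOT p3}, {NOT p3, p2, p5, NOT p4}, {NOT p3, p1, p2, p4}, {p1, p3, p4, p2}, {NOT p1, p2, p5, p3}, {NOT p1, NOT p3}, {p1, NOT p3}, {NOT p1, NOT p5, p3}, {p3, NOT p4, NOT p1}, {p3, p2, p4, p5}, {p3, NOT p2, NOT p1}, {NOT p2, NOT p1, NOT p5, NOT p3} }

There are 2^5 = 32 truth assignments over (p1, p2, p3, p4, p5).
Split on p1. With p1 = true, the clauses containing p1 are satisfied and NOT p1 drops from the rest; 0 of the 2^4 = 16 assignments to the other variables satisfy what remains.
With p1 = false, by the same count on the reduced clause set, 3 assignments work.
(One model: p1=F, p2=F, p3=F, p4=T, p5=T.)
Total: 0 + 3 = 3.

3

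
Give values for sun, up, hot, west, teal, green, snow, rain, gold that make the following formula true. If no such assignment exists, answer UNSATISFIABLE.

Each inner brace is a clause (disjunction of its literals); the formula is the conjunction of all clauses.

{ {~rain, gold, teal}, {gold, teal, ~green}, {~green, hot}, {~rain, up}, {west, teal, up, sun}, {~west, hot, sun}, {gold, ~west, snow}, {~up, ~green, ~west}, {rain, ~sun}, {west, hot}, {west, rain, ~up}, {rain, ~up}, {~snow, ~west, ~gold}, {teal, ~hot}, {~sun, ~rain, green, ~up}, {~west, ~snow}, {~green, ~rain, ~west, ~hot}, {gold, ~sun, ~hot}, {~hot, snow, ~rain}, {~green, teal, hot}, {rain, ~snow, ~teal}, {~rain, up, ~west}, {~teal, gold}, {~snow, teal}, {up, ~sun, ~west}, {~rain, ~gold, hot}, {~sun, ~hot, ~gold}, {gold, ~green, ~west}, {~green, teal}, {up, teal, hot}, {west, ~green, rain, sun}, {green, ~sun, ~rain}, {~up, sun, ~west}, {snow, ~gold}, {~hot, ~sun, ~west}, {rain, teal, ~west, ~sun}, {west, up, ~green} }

sun: 0, up: 1, hot: 1, west: 0, teal: 1, green: 0, snow: 1, rain: 1, gold: 1

Branch on green: set green = 0.
Branch on rain: set rain = 1.
Unit clause (up) forces up = 1.
Unit clause (~sun) forces sun = 0.
Unit clause (~west) forces west = 0.
Unit clause (hot) forces hot = 1.
Unit clause (teal) forces teal = 1.
Unit clause (snow) forces snow = 1.
Unit clause (gold) forces gold = 1.
This assignment satisfies each clause.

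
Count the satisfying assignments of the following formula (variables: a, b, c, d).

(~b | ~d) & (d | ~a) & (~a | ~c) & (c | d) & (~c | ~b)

4

There are 2^4 = 16 truth assignments over (a, b, c, d).
Split on b. With b = 1, the clauses containing b are satisfied and ~b drops from the rest; 0 of the 2^3 = 8 assignments to the other variables satisfy what remains.
With b = 0, by the same count on the reduced clause set, 4 assignments work.
(One model: a=F, b=F, c=F, d=T.)
Total: 0 + 4 = 4.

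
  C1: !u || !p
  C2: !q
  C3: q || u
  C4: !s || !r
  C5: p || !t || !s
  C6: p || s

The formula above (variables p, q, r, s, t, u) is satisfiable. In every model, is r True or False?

Suppose r = true.
From the singleton clause (!q), q = false.
From the singleton clause (u), u = true.
From the singleton clause (!p), p = false.
From the singleton clause (!s), s = false.
But (s) is also a unit clause — contradiction.
So every satisfying assignment has r = False.

False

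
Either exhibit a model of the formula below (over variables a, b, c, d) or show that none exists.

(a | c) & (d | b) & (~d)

From the singleton clause (~d), d = 0.
From the singleton clause (b), b = 1.
Suppose a = 1.
All clauses hold; c can take either value.

a: 1,  b: 1,  c: 1,  d: 0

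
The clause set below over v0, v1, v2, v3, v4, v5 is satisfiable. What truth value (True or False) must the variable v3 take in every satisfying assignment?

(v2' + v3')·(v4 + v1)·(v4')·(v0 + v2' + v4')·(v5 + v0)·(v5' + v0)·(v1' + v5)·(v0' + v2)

False

Suppose v3 = 1.
Unit clause (v2') forces v2 = 0.
Unit clause (v4') forces v4 = 0.
Unit clause (v1) forces v1 = 1.
Unit clause (v5) forces v5 = 1.
Unit clause (v0) forces v0 = 1.
But (v0') is also a unit clause — contradiction.
So every satisfying assignment has v3 = False.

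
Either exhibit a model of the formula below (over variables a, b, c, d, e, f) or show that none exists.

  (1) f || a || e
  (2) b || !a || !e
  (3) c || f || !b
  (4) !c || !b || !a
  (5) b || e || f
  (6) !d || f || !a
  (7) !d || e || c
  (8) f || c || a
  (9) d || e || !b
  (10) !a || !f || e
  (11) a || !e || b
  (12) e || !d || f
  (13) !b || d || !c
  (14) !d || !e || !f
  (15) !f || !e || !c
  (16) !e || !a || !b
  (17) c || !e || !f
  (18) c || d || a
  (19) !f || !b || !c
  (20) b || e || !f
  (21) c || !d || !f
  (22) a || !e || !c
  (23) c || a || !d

Suppose f = true.
Suppose a = false.
Suppose e = false.
Unit clause (b) forces b = true.
Unit clause (d) forces d = true.
Unit clause (c) forces c = true.
That conflicts with the unit clause (!c).
So e must be the other value — set e = true.
Unit clause (b) forces b = true.
Unit clause (!d) forces d = false.
Unit clause (!c) forces c = false.
That conflicts with the unit clause (c).
Both values of e lead to a conflict.
So a must be the other value — set a = true.
Unit clause (e) forces e = true.
Unit clause (b) forces b = true.
That conflicts with the unit clause (!b).
Both values of a lead to a conflict.
So f must be the other value — set f = false.
Suppose a = true.
Unit clause (!d) forces d = false.
Suppose b = true.
Unit clause (c) forces c = true.
That conflicts with the unit clause (!c).
So b must be the other value — set b = false.
Unit clause (!e) forces e = false.
That conflicts with the unit clause (e).
Both values of b lead to a conflict.
So a must be the other value — set a = false.
Unit clause (e) forces e = true.
Unit clause (c) forces c = true.
That conflicts with the unit clause (!c).
Both values of a lead to a conflict.
Both values of f lead to a conflict.

UNSATISFIABLE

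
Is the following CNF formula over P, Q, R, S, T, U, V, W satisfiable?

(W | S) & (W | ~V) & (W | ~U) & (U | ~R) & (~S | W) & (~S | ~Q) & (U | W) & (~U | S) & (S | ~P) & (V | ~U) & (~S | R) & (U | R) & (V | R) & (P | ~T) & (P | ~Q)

Branch on W: set W = 1.
Branch on U: set U = 1.
From the singleton clause (S), S = 1.
From the singleton clause (~Q), Q = 0.
From the singleton clause (V), V = 1.
From the singleton clause (R), R = 1.
Branch on P: set P = 0.
From the singleton clause (~T), T = 0.
All clauses are satisfied.
A satisfying assignment: P ↦ 0,  Q ↦ 0,  R ↦ 1,  S ↦ 1,  T ↦ 0,  U ↦ 1,  V ↦ 1,  W ↦ 1.

Satisfiable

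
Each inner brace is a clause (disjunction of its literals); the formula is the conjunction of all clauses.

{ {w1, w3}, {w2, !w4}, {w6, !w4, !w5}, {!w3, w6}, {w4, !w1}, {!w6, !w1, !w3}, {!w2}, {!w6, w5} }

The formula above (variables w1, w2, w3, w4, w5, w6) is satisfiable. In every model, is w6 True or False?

Suppose w6 = false.
The clause (!w3) is unit, so w3 = false.
The clause (w1) is unit, so w1 = true.
The clause (w4) is unit, so w4 = true.
The clause (w2) is unit, so w2 = true.
But (!w2) is also a unit clause — contradiction.
So every satisfying assignment has w6 = True.

True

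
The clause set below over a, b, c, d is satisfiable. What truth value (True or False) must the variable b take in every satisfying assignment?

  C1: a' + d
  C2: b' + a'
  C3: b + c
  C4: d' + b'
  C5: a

Suppose b = 1.
(a') alone gives a = 0.
But (a) is also a unit clause — contradiction.
So every satisfying assignment has b = False.

False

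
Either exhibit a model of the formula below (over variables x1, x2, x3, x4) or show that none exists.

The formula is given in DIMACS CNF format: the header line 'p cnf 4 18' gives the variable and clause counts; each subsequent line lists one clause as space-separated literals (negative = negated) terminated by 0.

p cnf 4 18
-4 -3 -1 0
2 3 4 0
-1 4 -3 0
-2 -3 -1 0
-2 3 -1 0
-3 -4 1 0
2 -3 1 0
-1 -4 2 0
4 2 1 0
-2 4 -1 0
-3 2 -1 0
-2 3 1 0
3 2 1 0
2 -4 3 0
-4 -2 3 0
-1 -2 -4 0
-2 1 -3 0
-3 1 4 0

UNSATISFIABLE

Case x4 = False:
Case x2 = True:
The clause (¬x1) is unit, so x1 = False.
The clause (x3) is unit, so x3 = True.
That conflicts with the unit clause (¬x3).
Backtrack on x2: now try x2 = False.
The clause (x3) is unit, so x3 = True.
The clause (¬x1) is unit, so x1 = False.
That conflicts with the unit clause (x1).
Either choice for x2 ends in contradiction.
Backtrack on x4: now try x4 = True.
Case x3 = False:
The clause (x2) is unit, so x2 = True.
That conflicts with the unit clause (¬x2).
Backtrack on x3: now try x3 = True.
The clause (¬x1) is unit, so x1 = False.
That conflicts with the unit clause (x1).
Either choice for x3 ends in contradiction.
Either choice for x4 ends in contradiction.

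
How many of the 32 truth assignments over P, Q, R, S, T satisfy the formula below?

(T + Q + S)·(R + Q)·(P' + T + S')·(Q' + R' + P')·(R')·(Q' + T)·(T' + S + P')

There are 2^5 = 32 truth assignments over (P, Q, R, S, T).
Split on R. With R = 1, the clauses containing R are satisfied and R' drops from the rest; 0 of the 2^4 = 16 assignments to the other variables satisfy what remains.
With R = 0, by the same count on the reduced clause set, 3 assignments work.
Total: 0 + 3 = 3.

3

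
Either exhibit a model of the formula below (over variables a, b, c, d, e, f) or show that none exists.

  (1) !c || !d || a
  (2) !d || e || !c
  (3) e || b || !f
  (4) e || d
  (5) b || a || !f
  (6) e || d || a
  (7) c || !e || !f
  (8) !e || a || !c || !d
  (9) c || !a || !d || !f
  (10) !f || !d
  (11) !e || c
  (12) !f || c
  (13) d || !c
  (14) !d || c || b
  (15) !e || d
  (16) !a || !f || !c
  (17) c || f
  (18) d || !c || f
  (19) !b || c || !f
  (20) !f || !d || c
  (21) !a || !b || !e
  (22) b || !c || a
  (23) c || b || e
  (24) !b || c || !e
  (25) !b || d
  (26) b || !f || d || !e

Case e = true:
Unit clause (c) forces c = true.
Unit clause (d) forces d = true.
Unit clause (a) forces a = true.
Unit clause (!f) forces f = false.
Unit clause (!b) forces b = false.
This assignment satisfies each clause.

a=true; b=false; c=true; d=true; e=true; f=false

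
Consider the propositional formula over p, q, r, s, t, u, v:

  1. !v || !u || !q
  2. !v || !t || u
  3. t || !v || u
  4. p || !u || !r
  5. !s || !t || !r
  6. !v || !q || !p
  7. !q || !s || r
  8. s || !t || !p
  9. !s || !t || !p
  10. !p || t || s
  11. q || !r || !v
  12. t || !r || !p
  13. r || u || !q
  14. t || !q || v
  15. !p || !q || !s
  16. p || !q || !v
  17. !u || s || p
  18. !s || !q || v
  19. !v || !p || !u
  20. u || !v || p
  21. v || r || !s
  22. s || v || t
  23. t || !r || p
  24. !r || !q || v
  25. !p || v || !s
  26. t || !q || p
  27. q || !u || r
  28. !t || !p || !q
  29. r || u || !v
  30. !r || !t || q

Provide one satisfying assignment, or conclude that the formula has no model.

Suppose v = false.
Suppose t = true.
Suppose s = false.
The clause (!p) is unit, so p = false.
The clause (!u) is unit, so u = false.
Suppose r = false.
The clause (!q) is unit, so q = false.
Every clause now holds.

p=false, q=false, r=false, s=false, t=true, u=false, v=false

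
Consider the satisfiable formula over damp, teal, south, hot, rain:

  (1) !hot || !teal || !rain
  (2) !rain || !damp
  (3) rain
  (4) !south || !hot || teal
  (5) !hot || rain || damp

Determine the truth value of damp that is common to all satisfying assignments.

False

Suppose damp = true.
Unit clause (!rain) forces rain = false.
Now (rain) is unsatisfied and unit — conflict.
So every satisfying assignment has damp = False.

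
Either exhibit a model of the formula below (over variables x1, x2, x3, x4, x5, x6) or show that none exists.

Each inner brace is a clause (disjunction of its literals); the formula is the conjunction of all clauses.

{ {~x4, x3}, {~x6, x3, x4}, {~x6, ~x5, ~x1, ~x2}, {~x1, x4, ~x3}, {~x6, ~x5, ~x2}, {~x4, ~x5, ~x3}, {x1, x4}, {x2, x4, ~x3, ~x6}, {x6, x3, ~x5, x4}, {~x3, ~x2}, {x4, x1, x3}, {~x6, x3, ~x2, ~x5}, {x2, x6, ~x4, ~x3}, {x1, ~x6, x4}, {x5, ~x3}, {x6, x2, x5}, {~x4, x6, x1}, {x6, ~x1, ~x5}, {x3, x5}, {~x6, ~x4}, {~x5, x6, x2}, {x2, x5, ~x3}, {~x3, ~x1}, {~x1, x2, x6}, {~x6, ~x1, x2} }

Suppose x4 = 0.
The clause (x1) is unit, so x1 = 1.
The clause (~x3) is unit, so x3 = 0.
The clause (~x6) is unit, so x6 = 0.
The clause (~x5) is unit, so x5 = 0.
But (x5) is also a unit clause — contradiction.
That branch fails; take x4 = 1 instead.
The clause (x3) is unit, so x3 = 1.
The clause (~x5) is unit, so x5 = 0.
But (x5) is also a unit clause — contradiction.
Both values of x4 lead to a conflict.

UNSATISFIABLE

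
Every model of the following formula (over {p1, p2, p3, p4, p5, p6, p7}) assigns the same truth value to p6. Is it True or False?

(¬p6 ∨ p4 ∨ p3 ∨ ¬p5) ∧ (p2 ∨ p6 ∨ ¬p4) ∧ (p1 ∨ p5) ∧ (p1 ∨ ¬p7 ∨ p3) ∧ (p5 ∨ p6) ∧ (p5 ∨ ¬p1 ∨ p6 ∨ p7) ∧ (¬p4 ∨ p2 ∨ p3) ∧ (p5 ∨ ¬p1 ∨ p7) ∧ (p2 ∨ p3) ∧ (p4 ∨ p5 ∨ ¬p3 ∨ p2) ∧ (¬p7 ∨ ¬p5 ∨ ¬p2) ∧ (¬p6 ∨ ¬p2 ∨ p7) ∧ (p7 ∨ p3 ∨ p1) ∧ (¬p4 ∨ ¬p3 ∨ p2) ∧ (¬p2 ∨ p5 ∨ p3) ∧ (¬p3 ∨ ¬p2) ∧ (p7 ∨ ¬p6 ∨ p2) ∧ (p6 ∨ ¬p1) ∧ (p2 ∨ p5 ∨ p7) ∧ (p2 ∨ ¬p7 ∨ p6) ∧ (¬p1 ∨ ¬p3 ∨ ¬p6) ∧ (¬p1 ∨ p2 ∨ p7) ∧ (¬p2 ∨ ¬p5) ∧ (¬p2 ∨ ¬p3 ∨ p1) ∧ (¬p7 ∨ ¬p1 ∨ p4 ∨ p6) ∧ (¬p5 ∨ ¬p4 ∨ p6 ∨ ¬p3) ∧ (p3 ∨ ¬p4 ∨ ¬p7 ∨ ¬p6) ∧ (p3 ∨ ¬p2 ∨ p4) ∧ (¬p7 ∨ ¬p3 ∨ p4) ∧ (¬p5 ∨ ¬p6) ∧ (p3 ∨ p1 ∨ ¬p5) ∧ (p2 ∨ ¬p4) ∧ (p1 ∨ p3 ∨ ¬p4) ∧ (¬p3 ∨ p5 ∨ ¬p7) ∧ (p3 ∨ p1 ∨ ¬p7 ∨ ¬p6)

Suppose p6 = True.
(¬p5) alone gives p5 = False.
(p1) alone gives p1 = True.
(p7) alone gives p7 = True.
(¬p3) alone gives p3 = False.
(p2) alone gives p2 = True.
But (¬p2) is also a unit clause — contradiction.
So every satisfying assignment has p6 = False.

False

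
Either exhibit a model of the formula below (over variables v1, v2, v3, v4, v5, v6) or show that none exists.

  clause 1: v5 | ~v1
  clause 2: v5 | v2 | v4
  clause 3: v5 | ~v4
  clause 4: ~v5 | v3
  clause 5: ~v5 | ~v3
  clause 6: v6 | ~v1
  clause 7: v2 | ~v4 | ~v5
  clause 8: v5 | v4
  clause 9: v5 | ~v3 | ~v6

UNSATISFIABLE

Try v5 = 1.
From the singleton clause (v3), v3 = 1.
That conflicts with the unit clause (~v3).
Backtrack on v5: now try v5 = 0.
From the singleton clause (~v1), v1 = 0.
From the singleton clause (~v4), v4 = 0.
That conflicts with the unit clause (v4).
Either choice for v5 ends in contradiction.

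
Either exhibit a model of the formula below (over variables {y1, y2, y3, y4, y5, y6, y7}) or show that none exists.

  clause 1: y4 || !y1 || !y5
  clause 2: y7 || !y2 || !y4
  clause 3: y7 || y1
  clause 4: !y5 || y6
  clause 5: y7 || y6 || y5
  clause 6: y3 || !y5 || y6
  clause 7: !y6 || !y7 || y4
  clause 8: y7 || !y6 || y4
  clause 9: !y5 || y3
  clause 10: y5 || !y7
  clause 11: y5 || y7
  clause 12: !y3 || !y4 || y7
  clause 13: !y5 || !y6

UNSATISFIABLE

Suppose y7 = true.
Unit clause (y5) forces y5 = true.
Unit clause (y6) forces y6 = true.
But (!y6) is also a unit clause — contradiction.
So y7 must be the other value — set y7 = false.
Unit clause (y1) forces y1 = true.
Unit clause (y5) forces y5 = true.
Unit clause (y4) forces y4 = true.
Unit clause (!y2) forces y2 = false.
Unit clause (y6) forces y6 = true.
But (!y6) is also a unit clause — contradiction.
Both values of y7 lead to a conflict.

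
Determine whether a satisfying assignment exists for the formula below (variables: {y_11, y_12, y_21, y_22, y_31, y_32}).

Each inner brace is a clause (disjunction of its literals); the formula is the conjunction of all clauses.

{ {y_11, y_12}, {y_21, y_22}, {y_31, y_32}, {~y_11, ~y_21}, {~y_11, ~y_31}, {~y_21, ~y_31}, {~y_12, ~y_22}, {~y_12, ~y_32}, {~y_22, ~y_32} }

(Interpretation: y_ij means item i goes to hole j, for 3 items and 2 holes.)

Suppose y_11 = 1.
Unit clause (~y_21) forces y_21 = 0.
Unit clause (y_22) forces y_22 = 1.
Unit clause (~y_31) forces y_31 = 0.
Unit clause (y_32) forces y_32 = 1.
That conflicts with the unit clause (~y_32).
That branch fails; take y_11 = 0 instead.
Unit clause (y_12) forces y_12 = 1.
Unit clause (~y_22) forces y_22 = 0.
Unit clause (y_21) forces y_21 = 1.
Unit clause (~y_31) forces y_31 = 0.
Unit clause (y_32) forces y_32 = 1.
That conflicts with the unit clause (~y_32).
Neither y_11 = 1 nor y_11 = 0 works.
No assignment satisfies every clause.

No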